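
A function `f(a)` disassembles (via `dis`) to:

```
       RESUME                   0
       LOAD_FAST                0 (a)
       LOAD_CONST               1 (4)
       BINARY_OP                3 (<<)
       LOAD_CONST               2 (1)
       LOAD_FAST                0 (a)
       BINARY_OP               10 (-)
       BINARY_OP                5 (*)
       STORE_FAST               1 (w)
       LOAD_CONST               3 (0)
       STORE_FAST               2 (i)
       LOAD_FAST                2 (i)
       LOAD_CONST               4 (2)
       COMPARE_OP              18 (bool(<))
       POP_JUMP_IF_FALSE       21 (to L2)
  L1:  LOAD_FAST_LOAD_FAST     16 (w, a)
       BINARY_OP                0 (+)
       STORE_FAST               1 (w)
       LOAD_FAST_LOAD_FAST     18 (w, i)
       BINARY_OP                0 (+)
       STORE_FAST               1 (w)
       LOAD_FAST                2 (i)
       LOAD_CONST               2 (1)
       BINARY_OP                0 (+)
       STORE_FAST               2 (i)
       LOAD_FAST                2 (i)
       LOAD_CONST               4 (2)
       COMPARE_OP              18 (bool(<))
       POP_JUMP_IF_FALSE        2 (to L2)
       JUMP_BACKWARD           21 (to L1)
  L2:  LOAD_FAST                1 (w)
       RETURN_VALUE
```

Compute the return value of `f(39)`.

-23633

LOAD_FAST a → push 39. Stack: [39]
LOAD_CONST → push 4. Stack: [39, 4]
BINARY_OP << → 39 << 4 = 624. Stack: [624]
LOAD_CONST → push 1. Stack: [624, 1]
LOAD_FAST a → push 39. Stack: [624, 1, 39]
BINARY_OP - → 1 - 39 = -38. Stack: [624, -38]
BINARY_OP * → 624 * -38 = -23712. Stack: [-23712]
STORE_FAST w → w=-23712. Stack: []
LOAD_CONST → push 0. Stack: [0]
STORE_FAST i → i=0. Stack: []
LOAD_FAST i → push 0. Stack: [0]
LOAD_CONST → push 2. Stack: [0, 2]
COMPARE_OP bool(<) → 0 vs 2 = True. Stack: [True]
POP_JUMP_IF_FALSE → pop True; no jump. Stack: []
LOAD_FAST_LOAD_FAST w,a → push -23712,39. Stack: [-23712, 39]
BINARY_OP + → -23712 + 39 = -23673. Stack: [-23673]
STORE_FAST w → w=-23673. Stack: []
LOAD_FAST_LOAD_FAST w,i → push -23673,0. Stack: [-23673, 0]
BINARY_OP + → -23673 + 0 = -23673. Stack: [-23673]
STORE_FAST w → w=-23673. Stack: []
LOAD_FAST i → push 0. Stack: [0]
LOAD_CONST → push 1. Stack: [0, 1]
BINARY_OP + → 0 + 1 = 1. Stack: [1]
STORE_FAST i → i=1. Stack: []
LOAD_FAST i → push 1. Stack: [1]
LOAD_CONST → push 2. Stack: [1, 2]
COMPARE_OP bool(<) → 1 vs 2 = True. Stack: [True]
POP_JUMP_IF_FALSE → pop True; no jump. Stack: []
LOAD_FAST_LOAD_FAST w,a → push -23673,39. Stack: [-23673, 39]
BINARY_OP + → -23673 + 39 = -23634. Stack: [-23634]
STORE_FAST w → w=-23634. Stack: []
LOAD_FAST_LOAD_FAST w,i → push -23634,1. Stack: [-23634, 1]
BINARY_OP + → -23634 + 1 = -23633. Stack: [-23633]
STORE_FAST w → w=-23633. Stack: []
LOAD_FAST i → push 1. Stack: [1]
LOAD_CONST → push 1. Stack: [1, 1]
BINARY_OP + → 1 + 1 = 2. Stack: [2]
STORE_FAST i → i=2. Stack: []
LOAD_FAST i → push 2. Stack: [2]
LOAD_CONST → push 2. Stack: [2, 2]
COMPARE_OP bool(<) → 2 vs 2 = False. Stack: [False]
POP_JUMP_IF_FALSE → pop False; jump. Stack: []
LOAD_FAST w → push -23633. Stack: [-23633]
RETURN_VALUE → return -23633.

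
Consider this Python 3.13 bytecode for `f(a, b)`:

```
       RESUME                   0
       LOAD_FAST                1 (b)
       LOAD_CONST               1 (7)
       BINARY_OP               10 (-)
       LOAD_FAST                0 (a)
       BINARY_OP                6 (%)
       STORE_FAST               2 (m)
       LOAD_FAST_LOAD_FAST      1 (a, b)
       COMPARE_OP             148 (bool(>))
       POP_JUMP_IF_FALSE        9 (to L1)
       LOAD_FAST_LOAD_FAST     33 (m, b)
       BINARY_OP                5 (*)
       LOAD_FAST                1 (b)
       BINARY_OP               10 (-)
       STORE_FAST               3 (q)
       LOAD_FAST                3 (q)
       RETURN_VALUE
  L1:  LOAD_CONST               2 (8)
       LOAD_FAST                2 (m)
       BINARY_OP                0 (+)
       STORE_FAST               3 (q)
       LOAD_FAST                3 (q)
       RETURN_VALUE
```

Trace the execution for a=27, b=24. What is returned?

LOAD_FAST b → push 24. Stack: [24]
LOAD_CONST → push 7. Stack: [24, 7]
BINARY_OP - → 24 - 7 = 17. Stack: [17]
LOAD_FAST a → push 27. Stack: [17, 27]
BINARY_OP % → 17 % 27 = 17. Stack: [17]
STORE_FAST m → m=17. Stack: []
LOAD_FAST_LOAD_FAST a,b → push 27,24. Stack: [27, 24]
COMPARE_OP bool(>) → 27 vs 24 = True. Stack: [True]
POP_JUMP_IF_FALSE → pop True; no jump. Stack: []
LOAD_FAST_LOAD_FAST m,b → push 17,24. Stack: [17, 24]
BINARY_OP * → 17 * 24 = 408. Stack: [408]
LOAD_FAST b → push 24. Stack: [408, 24]
BINARY_OP - → 408 - 24 = 384. Stack: [384]
STORE_FAST q → q=384. Stack: []
LOAD_FAST q → push 384. Stack: [384]
RETURN_VALUE → return 384.

384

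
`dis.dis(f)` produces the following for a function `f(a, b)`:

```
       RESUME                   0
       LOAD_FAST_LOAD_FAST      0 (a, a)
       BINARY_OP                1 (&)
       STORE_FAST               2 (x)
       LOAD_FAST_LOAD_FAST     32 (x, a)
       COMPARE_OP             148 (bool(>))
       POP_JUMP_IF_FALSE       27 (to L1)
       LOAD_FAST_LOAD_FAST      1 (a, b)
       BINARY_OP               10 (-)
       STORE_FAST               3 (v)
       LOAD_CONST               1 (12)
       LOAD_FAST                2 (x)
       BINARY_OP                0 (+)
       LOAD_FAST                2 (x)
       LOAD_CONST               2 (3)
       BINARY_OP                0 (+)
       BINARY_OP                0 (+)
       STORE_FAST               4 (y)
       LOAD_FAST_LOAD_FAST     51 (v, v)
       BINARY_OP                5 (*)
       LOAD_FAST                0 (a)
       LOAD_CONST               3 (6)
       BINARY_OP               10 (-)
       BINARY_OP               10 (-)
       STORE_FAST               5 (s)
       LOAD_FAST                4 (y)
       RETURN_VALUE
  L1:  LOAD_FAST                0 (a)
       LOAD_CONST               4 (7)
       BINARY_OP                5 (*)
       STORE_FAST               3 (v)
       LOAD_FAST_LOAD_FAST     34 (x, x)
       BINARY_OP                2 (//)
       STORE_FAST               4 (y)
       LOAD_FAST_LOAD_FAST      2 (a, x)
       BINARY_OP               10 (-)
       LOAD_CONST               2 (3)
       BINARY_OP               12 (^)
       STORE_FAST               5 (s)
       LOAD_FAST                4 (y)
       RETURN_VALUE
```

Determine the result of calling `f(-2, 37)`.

LOAD_FAST_LOAD_FAST a,a → push -2,-2. Stack: [-2, -2]
BINARY_OP & → -2 & -2 = -2. Stack: [-2]
STORE_FAST x → x=-2. Stack: []
LOAD_FAST_LOAD_FAST x,a → push -2,-2. Stack: [-2, -2]
COMPARE_OP bool(>) → -2 vs -2 = False. Stack: [False]
POP_JUMP_IF_FALSE → pop False; jump. Stack: []
LOAD_FAST a → push -2. Stack: [-2]
LOAD_CONST → push 7. Stack: [-2, 7]
BINARY_OP * → -2 * 7 = -14. Stack: [-14]
STORE_FAST v → v=-14. Stack: []
LOAD_FAST_LOAD_FAST x,x → push -2,-2. Stack: [-2, -2]
BINARY_OP // → -2 // -2 = 1. Stack: [1]
STORE_FAST y → y=1. Stack: []
LOAD_FAST_LOAD_FAST a,x → push -2,-2. Stack: [-2, -2]
BINARY_OP - → -2 - -2 = 0. Stack: [0]
LOAD_CONST → push 3. Stack: [0, 3]
BINARY_OP ^ → 0 ^ 3 = 3. Stack: [3]
STORE_FAST s → s=3. Stack: []
LOAD_FAST y → push 1. Stack: [1]
RETURN_VALUE → return 1.

1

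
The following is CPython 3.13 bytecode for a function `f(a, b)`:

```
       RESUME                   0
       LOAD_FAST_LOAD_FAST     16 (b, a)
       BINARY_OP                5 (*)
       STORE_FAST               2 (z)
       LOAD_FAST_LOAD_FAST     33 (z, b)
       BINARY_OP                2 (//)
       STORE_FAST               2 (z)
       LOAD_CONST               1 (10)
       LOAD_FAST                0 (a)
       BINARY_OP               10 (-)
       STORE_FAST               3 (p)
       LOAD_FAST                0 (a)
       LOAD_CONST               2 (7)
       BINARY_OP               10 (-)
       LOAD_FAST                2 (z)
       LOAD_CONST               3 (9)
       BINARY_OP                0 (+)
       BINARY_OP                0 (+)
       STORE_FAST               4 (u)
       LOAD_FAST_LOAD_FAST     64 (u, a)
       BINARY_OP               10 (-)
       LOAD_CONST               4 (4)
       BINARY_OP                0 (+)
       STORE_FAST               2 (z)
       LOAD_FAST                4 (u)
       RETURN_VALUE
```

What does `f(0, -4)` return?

LOAD_FAST_LOAD_FAST b,a → push -4,0. Stack: [-4, 0]
BINARY_OP * → -4 * 0 = 0. Stack: [0]
STORE_FAST z → z=0. Stack: []
LOAD_FAST_LOAD_FAST z,b → push 0,-4. Stack: [0, -4]
BINARY_OP // → 0 // -4 = 0. Stack: [0]
STORE_FAST z → z=0. Stack: []
LOAD_CONST → push 10. Stack: [10]
LOAD_FAST a → push 0. Stack: [10, 0]
BINARY_OP - → 10 - 0 = 10. Stack: [10]
STORE_FAST p → p=10. Stack: []
LOAD_FAST a → push 0. Stack: [0]
LOAD_CONST → push 7. Stack: [0, 7]
BINARY_OP - → 0 - 7 = -7. Stack: [-7]
LOAD_FAST z → push 0. Stack: [-7, 0]
LOAD_CONST → push 9. Stack: [-7, 0, 9]
BINARY_OP + → 0 + 9 = 9. Stack: [-7, 9]
BINARY_OP + → -7 + 9 = 2. Stack: [2]
STORE_FAST u → u=2. Stack: []
LOAD_FAST_LOAD_FAST u,a → push 2,0. Stack: [2, 0]
BINARY_OP - → 2 - 0 = 2. Stack: [2]
LOAD_CONST → push 4. Stack: [2, 4]
BINARY_OP + → 2 + 4 = 6. Stack: [6]
STORE_FAST z → z=6. Stack: []
LOAD_FAST u → push 2. Stack: [2]
RETURN_VALUE → return 2.

2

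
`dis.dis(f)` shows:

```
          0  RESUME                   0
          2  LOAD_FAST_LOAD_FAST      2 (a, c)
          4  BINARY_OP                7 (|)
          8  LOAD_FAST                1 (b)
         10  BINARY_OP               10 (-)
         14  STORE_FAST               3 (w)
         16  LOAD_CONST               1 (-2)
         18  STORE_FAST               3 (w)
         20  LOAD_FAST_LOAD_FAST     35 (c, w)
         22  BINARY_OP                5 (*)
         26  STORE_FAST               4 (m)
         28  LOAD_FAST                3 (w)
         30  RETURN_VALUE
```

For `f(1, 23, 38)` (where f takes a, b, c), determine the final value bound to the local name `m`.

-76

LOAD_FAST_LOAD_FAST a,c → push 1,38. Stack: [1, 38]
BINARY_OP | → 1 | 38 = 39. Stack: [39]
LOAD_FAST b → push 23. Stack: [39, 23]
BINARY_OP - → 39 - 23 = 16. Stack: [16]
STORE_FAST w → w=16. Stack: []
LOAD_CONST → push -2. Stack: [-2]
STORE_FAST w → w=-2. Stack: []
LOAD_FAST_LOAD_FAST c,w → push 38,-2. Stack: [38, -2]
BINARY_OP * → 38 * -2 = -76. Stack: [-76]
STORE_FAST m → m=-76. Stack: []
LOAD_FAST w → push -2. Stack: [-2]
RETURN_VALUE → return -2.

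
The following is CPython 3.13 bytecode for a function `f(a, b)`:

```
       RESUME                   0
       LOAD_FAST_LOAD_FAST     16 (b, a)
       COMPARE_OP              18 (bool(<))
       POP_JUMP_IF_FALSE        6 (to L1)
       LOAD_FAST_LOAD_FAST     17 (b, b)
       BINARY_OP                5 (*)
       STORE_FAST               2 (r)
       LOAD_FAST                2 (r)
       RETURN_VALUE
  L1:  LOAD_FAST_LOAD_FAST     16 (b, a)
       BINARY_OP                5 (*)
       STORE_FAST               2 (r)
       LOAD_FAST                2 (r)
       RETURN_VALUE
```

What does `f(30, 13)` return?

169

LOAD_FAST_LOAD_FAST b,a → push 13,30. Stack: [13, 30]
COMPARE_OP bool(<) → 13 vs 30 = True. Stack: [True]
POP_JUMP_IF_FALSE → pop True; no jump. Stack: []
LOAD_FAST_LOAD_FAST b,b → push 13,13. Stack: [13, 13]
BINARY_OP * → 13 * 13 = 169. Stack: [169]
STORE_FAST r → r=169. Stack: []
LOAD_FAST r → push 169. Stack: [169]
RETURN_VALUE → return 169.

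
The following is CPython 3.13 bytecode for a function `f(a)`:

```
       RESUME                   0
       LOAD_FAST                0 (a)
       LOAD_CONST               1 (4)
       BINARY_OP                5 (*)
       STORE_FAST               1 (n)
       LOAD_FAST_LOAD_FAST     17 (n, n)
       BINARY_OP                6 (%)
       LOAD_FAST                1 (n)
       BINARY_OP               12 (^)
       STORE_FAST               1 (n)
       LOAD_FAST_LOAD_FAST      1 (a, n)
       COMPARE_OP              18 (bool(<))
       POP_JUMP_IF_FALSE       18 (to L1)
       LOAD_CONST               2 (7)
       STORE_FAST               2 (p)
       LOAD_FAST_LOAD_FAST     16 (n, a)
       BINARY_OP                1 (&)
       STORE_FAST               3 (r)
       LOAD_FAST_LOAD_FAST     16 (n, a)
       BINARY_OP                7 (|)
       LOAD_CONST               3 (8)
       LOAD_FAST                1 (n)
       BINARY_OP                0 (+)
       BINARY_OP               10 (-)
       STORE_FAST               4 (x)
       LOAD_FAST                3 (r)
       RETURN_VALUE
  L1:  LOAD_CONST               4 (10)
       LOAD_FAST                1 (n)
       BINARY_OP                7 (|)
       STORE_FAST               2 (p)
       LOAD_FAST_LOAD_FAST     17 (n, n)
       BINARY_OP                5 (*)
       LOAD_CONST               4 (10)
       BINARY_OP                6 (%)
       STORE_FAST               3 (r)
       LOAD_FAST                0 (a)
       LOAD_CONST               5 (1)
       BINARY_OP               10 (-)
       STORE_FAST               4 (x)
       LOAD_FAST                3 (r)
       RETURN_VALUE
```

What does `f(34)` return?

LOAD_FAST a → push 34. Stack: [34]
LOAD_CONST → push 4. Stack: [34, 4]
BINARY_OP * → 34 * 4 = 136. Stack: [136]
STORE_FAST n → n=136. Stack: []
LOAD_FAST_LOAD_FAST n,n → push 136,136. Stack: [136, 136]
BINARY_OP % → 136 % 136 = 0. Stack: [0]
LOAD_FAST n → push 136. Stack: [0, 136]
BINARY_OP ^ → 0 ^ 136 = 136. Stack: [136]
STORE_FAST n → n=136. Stack: []
LOAD_FAST_LOAD_FAST a,n → push 34,136. Stack: [34, 136]
COMPARE_OP bool(<) → 34 vs 136 = True. Stack: [True]
POP_JUMP_IF_FALSE → pop True; no jump. Stack: []
LOAD_CONST → push 7. Stack: [7]
STORE_FAST p → p=7. Stack: []
LOAD_FAST_LOAD_FAST n,a → push 136,34. Stack: [136, 34]
BINARY_OP & → 136 & 34 = 0. Stack: [0]
STORE_FAST r → r=0. Stack: []
LOAD_FAST_LOAD_FAST n,a → push 136,34. Stack: [136, 34]
BINARY_OP | → 136 | 34 = 170. Stack: [170]
LOAD_CONST → push 8. Stack: [170, 8]
LOAD_FAST n → push 136. Stack: [170, 8, 136]
BINARY_OP + → 8 + 136 = 144. Stack: [170, 144]
BINARY_OP - → 170 - 144 = 26. Stack: [26]
STORE_FAST x → x=26. Stack: []
LOAD_FAST r → push 0. Stack: [0]
RETURN_VALUE → return 0.

0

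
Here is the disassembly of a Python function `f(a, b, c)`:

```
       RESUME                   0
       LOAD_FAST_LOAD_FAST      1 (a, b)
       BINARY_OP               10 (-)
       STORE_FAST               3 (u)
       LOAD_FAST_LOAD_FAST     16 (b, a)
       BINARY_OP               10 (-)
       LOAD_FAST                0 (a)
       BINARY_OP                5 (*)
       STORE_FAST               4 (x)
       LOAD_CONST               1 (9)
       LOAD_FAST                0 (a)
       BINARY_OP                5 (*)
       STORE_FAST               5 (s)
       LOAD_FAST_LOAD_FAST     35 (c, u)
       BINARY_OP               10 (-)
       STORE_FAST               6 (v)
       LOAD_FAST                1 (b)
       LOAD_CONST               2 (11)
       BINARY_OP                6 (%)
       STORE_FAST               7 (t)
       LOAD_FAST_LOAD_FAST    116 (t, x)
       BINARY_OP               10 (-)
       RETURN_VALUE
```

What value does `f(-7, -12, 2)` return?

LOAD_FAST_LOAD_FAST a,b → push -7,-12. Stack: [-7, -12]
BINARY_OP - → -7 - -12 = 5. Stack: [5]
STORE_FAST u → u=5. Stack: []
LOAD_FAST_LOAD_FAST b,a → push -12,-7. Stack: [-12, -7]
BINARY_OP - → -12 - -7 = -5. Stack: [-5]
LOAD_FAST a → push -7. Stack: [-5, -7]
BINARY_OP * → -5 * -7 = 35. Stack: [35]
STORE_FAST x → x=35. Stack: []
LOAD_CONST → push 9. Stack: [9]
LOAD_FAST a → push -7. Stack: [9, -7]
BINARY_OP * → 9 * -7 = -63. Stack: [-63]
STORE_FAST s → s=-63. Stack: []
LOAD_FAST_LOAD_FAST c,u → push 2,5. Stack: [2, 5]
BINARY_OP - → 2 - 5 = -3. Stack: [-3]
STORE_FAST v → v=-3. Stack: []
LOAD_FAST b → push -12. Stack: [-12]
LOAD_CONST → push 11. Stack: [-12, 11]
BINARY_OP % → -12 % 11 = 10. Stack: [10]
STORE_FAST t → t=10. Stack: []
LOAD_FAST_LOAD_FAST t,x → push 10,35. Stack: [10, 35]
BINARY_OP - → 10 - 35 = -25. Stack: [-25]
RETURN_VALUE → return -25.

-25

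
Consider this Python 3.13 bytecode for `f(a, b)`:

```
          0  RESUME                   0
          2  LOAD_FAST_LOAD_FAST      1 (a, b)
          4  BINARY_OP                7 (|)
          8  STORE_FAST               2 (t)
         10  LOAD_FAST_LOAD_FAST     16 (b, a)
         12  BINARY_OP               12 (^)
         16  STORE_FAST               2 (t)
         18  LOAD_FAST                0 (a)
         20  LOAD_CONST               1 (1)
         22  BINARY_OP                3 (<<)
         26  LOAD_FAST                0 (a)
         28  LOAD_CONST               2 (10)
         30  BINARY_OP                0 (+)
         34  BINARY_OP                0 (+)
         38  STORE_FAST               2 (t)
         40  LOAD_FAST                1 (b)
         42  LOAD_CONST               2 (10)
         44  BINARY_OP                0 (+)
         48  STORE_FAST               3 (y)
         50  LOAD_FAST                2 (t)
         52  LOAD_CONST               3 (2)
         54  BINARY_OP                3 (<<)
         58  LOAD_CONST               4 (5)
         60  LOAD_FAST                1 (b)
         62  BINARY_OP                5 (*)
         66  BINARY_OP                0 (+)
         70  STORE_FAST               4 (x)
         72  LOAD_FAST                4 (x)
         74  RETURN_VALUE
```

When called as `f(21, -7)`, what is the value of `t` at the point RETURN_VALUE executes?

LOAD_FAST_LOAD_FAST a,b → push 21,-7. Stack: [21, -7]
BINARY_OP | → 21 | -7 = -3. Stack: [-3]
STORE_FAST t → t=-3. Stack: []
LOAD_FAST_LOAD_FAST b,a → push -7,21. Stack: [-7, 21]
BINARY_OP ^ → -7 ^ 21 = -20. Stack: [-20]
STORE_FAST t → t=-20. Stack: []
LOAD_FAST a → push 21. Stack: [21]
LOAD_CONST → push 1. Stack: [21, 1]
BINARY_OP << → 21 << 1 = 42. Stack: [42]
LOAD_FAST a → push 21. Stack: [42, 21]
LOAD_CONST → push 10. Stack: [42, 21, 10]
BINARY_OP + → 21 + 10 = 31. Stack: [42, 31]
BINARY_OP + → 42 + 31 = 73. Stack: [73]
STORE_FAST t → t=73. Stack: []
LOAD_FAST b → push -7. Stack: [-7]
LOAD_CONST → push 10. Stack: [-7, 10]
BINARY_OP + → -7 + 10 = 3. Stack: [3]
STORE_FAST y → y=3. Stack: []
LOAD_FAST t → push 73. Stack: [73]
LOAD_CONST → push 2. Stack: [73, 2]
BINARY_OP << → 73 << 2 = 292. Stack: [292]
LOAD_CONST → push 5. Stack: [292, 5]
LOAD_FAST b → push -7. Stack: [292, 5, -7]
BINARY_OP * → 5 * -7 = -35. Stack: [292, -35]
BINARY_OP + → 292 + -35 = 257. Stack: [257]
STORE_FAST x → x=257. Stack: []
LOAD_FAST x → push 257. Stack: [257]
RETURN_VALUE → return 257.

73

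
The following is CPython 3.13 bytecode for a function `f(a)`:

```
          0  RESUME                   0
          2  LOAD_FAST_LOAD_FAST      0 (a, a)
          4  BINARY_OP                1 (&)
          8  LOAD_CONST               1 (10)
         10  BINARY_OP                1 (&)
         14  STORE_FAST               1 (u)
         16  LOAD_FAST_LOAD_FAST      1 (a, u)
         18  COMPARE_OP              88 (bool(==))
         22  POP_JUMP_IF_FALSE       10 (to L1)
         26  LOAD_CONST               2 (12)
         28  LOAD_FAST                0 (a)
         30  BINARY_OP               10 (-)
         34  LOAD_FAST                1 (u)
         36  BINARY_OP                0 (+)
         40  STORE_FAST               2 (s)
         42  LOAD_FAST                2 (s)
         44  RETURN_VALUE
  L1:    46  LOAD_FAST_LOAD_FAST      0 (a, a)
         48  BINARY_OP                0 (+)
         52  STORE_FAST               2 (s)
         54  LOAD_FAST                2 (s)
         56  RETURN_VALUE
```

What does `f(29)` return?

58

LOAD_FAST_LOAD_FAST a,a → push 29,29. Stack: [29, 29]
BINARY_OP & → 29 & 29 = 29. Stack: [29]
LOAD_CONST → push 10. Stack: [29, 10]
BINARY_OP & → 29 & 10 = 8. Stack: [8]
STORE_FAST u → u=8. Stack: []
LOAD_FAST_LOAD_FAST a,u → push 29,8. Stack: [29, 8]
COMPARE_OP bool(==) → 29 vs 8 = False. Stack: [False]
POP_JUMP_IF_FALSE → pop False; jump. Stack: []
LOAD_FAST_LOAD_FAST a,a → push 29,29. Stack: [29, 29]
BINARY_OP + → 29 + 29 = 58. Stack: [58]
STORE_FAST s → s=58. Stack: []
LOAD_FAST s → push 58. Stack: [58]
RETURN_VALUE → return 58.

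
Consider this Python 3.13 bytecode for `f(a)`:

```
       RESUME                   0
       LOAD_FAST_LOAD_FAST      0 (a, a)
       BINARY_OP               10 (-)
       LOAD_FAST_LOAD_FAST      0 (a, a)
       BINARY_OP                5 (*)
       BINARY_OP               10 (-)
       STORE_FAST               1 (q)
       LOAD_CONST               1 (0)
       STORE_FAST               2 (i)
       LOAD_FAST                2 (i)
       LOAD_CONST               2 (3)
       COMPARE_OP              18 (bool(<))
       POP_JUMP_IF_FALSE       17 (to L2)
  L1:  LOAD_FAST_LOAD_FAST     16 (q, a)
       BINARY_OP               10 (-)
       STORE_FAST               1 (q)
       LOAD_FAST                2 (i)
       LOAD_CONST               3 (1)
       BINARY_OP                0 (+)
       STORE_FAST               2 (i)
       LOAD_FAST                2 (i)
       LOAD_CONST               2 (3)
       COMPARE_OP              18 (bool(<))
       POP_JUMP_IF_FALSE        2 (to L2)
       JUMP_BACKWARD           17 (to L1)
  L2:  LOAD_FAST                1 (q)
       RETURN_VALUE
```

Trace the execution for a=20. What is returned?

-460

LOAD_FAST_LOAD_FAST a,a → push 20,20. Stack: [20, 20]
BINARY_OP - → 20 - 20 = 0. Stack: [0]
LOAD_FAST_LOAD_FAST a,a → push 20,20. Stack: [0, 20, 20]
BINARY_OP * → 20 * 20 = 400. Stack: [0, 400]
BINARY_OP - → 0 - 400 = -400. Stack: [-400]
STORE_FAST q → q=-400. Stack: []
LOAD_CONST → push 0. Stack: [0]
STORE_FAST i → i=0. Stack: []
LOAD_FAST i → push 0. Stack: [0]
LOAD_CONST → push 3. Stack: [0, 3]
COMPARE_OP bool(<) → 0 vs 3 = True. Stack: [True]
POP_JUMP_IF_FALSE → pop True; no jump. Stack: []
LOAD_FAST_LOAD_FAST q,a → push -400,20. Stack: [-400, 20]
BINARY_OP - → -400 - 20 = -420. Stack: [-420]
STORE_FAST q → q=-420. Stack: []
LOAD_FAST i → push 0. Stack: [0]
LOAD_CONST → push 1. Stack: [0, 1]
BINARY_OP + → 0 + 1 = 1. Stack: [1]
STORE_FAST i → i=1. Stack: []
LOAD_FAST i → push 1. Stack: [1]
LOAD_CONST → push 3. Stack: [1, 3]
COMPARE_OP bool(<) → 1 vs 3 = True. Stack: [True]
POP_JUMP_IF_FALSE → pop True; no jump. Stack: []
LOAD_FAST_LOAD_FAST q,a → push -420,20. Stack: [-420, 20]
BINARY_OP - → -420 - 20 = -440. Stack: [-440]
STORE_FAST q → q=-440. Stack: []
LOAD_FAST i → push 1. Stack: [1]
LOAD_CONST → push 1. Stack: [1, 1]
BINARY_OP + → 1 + 1 = 2. Stack: [2]
STORE_FAST i → i=2. Stack: []
LOAD_FAST i → push 2. Stack: [2]
LOAD_CONST → push 3. Stack: [2, 3]
COMPARE_OP bool(<) → 2 vs 3 = True. Stack: [True]
POP_JUMP_IF_FALSE → pop True; no jump. Stack: []
LOAD_FAST_LOAD_FAST q,a → push -440,20. Stack: [-440, 20]
BINARY_OP - → -440 - 20 = -460. Stack: [-460]
STORE_FAST q → q=-460. Stack: []
LOAD_FAST i → push 2. Stack: [2]
LOAD_CONST → push 1. Stack: [2, 1]
BINARY_OP + → 2 + 1 = 3. Stack: [3]
STORE_FAST i → i=3. Stack: []
LOAD_FAST i → push 3. Stack: [3]
LOAD_CONST → push 3. Stack: [3, 3]
COMPARE_OP bool(<) → 3 vs 3 = False. Stack: [False]
POP_JUMP_IF_FALSE → pop False; jump. Stack: []
LOAD_FAST q → push -460. Stack: [-460]
RETURN_VALUE → return -460.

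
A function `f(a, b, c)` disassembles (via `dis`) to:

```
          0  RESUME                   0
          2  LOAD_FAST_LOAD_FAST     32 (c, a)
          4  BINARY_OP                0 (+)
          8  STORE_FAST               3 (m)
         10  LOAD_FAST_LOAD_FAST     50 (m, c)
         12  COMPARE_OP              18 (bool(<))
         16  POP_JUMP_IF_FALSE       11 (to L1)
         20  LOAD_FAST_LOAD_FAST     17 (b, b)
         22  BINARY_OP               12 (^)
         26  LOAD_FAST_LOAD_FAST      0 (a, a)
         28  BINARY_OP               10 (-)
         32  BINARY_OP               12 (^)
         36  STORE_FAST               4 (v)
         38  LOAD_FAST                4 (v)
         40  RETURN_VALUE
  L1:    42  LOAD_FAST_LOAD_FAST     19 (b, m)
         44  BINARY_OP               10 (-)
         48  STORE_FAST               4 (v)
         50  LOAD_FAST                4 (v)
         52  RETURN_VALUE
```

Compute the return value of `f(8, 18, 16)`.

LOAD_FAST_LOAD_FAST c,a → push 16,8. Stack: [16, 8]
BINARY_OP + → 16 + 8 = 24. Stack: [24]
STORE_FAST m → m=24. Stack: []
LOAD_FAST_LOAD_FAST m,c → push 24,16. Stack: [24, 16]
COMPARE_OP bool(<) → 24 vs 16 = False. Stack: [False]
POP_JUMP_IF_FALSE → pop False; jump. Stack: []
LOAD_FAST_LOAD_FAST b,m → push 18,24. Stack: [18, 24]
BINARY_OP - → 18 - 24 = -6. Stack: [-6]
STORE_FAST v → v=-6. Stack: []
LOAD_FAST v → push -6. Stack: [-6]
RETURN_VALUE → return -6.

-6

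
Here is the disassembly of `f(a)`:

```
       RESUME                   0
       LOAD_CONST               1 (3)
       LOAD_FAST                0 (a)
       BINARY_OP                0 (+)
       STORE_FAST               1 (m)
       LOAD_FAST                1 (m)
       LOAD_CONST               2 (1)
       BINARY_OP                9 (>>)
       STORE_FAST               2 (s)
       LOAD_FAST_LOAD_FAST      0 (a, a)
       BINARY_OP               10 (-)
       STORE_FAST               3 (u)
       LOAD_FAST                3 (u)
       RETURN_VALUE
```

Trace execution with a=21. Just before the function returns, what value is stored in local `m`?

LOAD_CONST → push 3. Stack: [3]
LOAD_FAST a → push 21. Stack: [3, 21]
BINARY_OP + → 3 + 21 = 24. Stack: [24]
STORE_FAST m → m=24. Stack: []
LOAD_FAST m → push 24. Stack: [24]
LOAD_CONST → push 1. Stack: [24, 1]
BINARY_OP >> → 24 >> 1 = 12. Stack: [12]
STORE_FAST s → s=12. Stack: []
LOAD_FAST_LOAD_FAST a,a → push 21,21. Stack: [21, 21]
BINARY_OP - → 21 - 21 = 0. Stack: [0]
STORE_FAST u → u=0. Stack: []
LOAD_FAST u → push 0. Stack: [0]
RETURN_VALUE → return 0.

24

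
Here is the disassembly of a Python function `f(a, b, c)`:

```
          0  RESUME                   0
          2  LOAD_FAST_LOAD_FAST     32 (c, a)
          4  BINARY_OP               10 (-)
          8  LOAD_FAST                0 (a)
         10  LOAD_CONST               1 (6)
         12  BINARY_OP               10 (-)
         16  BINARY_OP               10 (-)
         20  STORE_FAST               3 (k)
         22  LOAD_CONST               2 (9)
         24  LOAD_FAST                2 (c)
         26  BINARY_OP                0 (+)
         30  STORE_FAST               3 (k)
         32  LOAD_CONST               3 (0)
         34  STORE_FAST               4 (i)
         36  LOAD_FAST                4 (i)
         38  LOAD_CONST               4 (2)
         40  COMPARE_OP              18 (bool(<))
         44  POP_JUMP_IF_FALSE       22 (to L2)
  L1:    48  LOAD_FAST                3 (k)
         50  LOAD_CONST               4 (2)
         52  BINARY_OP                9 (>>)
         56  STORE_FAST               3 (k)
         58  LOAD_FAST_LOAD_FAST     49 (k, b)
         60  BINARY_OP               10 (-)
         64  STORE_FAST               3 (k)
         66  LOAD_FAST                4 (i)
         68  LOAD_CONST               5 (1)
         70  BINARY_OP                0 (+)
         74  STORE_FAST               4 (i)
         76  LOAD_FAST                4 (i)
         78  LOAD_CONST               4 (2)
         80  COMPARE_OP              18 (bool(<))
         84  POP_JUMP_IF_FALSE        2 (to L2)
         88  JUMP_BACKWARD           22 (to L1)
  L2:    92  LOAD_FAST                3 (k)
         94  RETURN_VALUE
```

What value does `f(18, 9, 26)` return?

-10

LOAD_FAST_LOAD_FAST c,a → push 26,18. Stack: [26, 18]
BINARY_OP - → 26 - 18 = 8. Stack: [8]
LOAD_FAST a → push 18. Stack: [8, 18]
LOAD_CONST → push 6. Stack: [8, 18, 6]
BINARY_OP - → 18 - 6 = 12. Stack: [8, 12]
BINARY_OP - → 8 - 12 = -4. Stack: [-4]
STORE_FAST k → k=-4. Stack: []
LOAD_CONST → push 9. Stack: [9]
LOAD_FAST c → push 26. Stack: [9, 26]
BINARY_OP + → 9 + 26 = 35. Stack: [35]
STORE_FAST k → k=35. Stack: []
LOAD_CONST → push 0. Stack: [0]
STORE_FAST i → i=0. Stack: []
LOAD_FAST i → push 0. Stack: [0]
LOAD_CONST → push 2. Stack: [0, 2]
COMPARE_OP bool(<) → 0 vs 2 = True. Stack: [True]
POP_JUMP_IF_FALSE → pop True; no jump. Stack: []
LOAD_FAST k → push 35. Stack: [35]
LOAD_CONST → push 2. Stack: [35, 2]
BINARY_OP >> → 35 >> 2 = 8. Stack: [8]
STORE_FAST k → k=8. Stack: []
LOAD_FAST_LOAD_FAST k,b → push 8,9. Stack: [8, 9]
BINARY_OP - → 8 - 9 = -1. Stack: [-1]
STORE_FAST k → k=-1. Stack: []
LOAD_FAST i → push 0. Stack: [0]
LOAD_CONST → push 1. Stack: [0, 1]
BINARY_OP + → 0 + 1 = 1. Stack: [1]
STORE_FAST i → i=1. Stack: []
LOAD_FAST i → push 1. Stack: [1]
LOAD_CONST → push 2. Stack: [1, 2]
COMPARE_OP bool(<) → 1 vs 2 = True. Stack: [True]
POP_JUMP_IF_FALSE → pop True; no jump. Stack: []
LOAD_FAST k → push -1. Stack: [-1]
LOAD_CONST → push 2. Stack: [-1, 2]
BINARY_OP >> → -1 >> 2 = -1. Stack: [-1]
STORE_FAST k → k=-1. Stack: []
LOAD_FAST_LOAD_FAST k,b → push -1,9. Stack: [-1, 9]
BINARY_OP - → -1 - 9 = -10. Stack: [-10]
STORE_FAST k → k=-10. Stack: []
LOAD_FAST i → push 1. Stack: [1]
LOAD_CONST → push 1. Stack: [1, 1]
BINARY_OP + → 1 + 1 = 2. Stack: [2]
STORE_FAST i → i=2. Stack: []
LOAD_FAST i → push 2. Stack: [2]
LOAD_CONST → push 2. Stack: [2, 2]
COMPARE_OP bool(<) → 2 vs 2 = False. Stack: [False]
POP_JUMP_IF_FALSE → pop False; jump. Stack: []
LOAD_FAST k → push -10. Stack: [-10]
RETURN_VALUE → return -10.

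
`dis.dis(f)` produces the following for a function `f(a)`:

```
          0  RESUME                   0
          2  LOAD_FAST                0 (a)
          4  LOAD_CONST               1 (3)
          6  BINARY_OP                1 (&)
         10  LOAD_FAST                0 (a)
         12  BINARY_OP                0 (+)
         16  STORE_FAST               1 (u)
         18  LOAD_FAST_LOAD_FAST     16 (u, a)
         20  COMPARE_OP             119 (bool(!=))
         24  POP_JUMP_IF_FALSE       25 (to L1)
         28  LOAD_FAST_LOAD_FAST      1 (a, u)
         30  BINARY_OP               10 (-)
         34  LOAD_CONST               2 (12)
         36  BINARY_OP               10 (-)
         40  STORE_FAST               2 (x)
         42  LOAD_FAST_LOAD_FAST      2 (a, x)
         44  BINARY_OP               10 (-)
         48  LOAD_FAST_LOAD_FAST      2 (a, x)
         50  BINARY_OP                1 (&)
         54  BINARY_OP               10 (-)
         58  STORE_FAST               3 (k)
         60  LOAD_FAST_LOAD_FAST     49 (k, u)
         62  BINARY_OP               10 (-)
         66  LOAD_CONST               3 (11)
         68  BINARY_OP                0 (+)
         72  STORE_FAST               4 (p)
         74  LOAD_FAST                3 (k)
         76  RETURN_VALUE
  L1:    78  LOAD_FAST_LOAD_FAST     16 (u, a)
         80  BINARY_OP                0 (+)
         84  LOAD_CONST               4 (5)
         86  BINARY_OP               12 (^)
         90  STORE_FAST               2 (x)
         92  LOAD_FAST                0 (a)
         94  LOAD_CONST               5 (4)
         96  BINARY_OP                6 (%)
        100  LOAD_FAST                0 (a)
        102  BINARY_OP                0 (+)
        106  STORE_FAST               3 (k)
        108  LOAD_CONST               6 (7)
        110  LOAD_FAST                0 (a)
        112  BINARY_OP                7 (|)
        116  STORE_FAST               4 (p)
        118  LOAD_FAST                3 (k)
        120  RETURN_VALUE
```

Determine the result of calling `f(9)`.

21

LOAD_FAST a → push 9. Stack: [9]
LOAD_CONST → push 3. Stack: [9, 3]
BINARY_OP & → 9 & 3 = 1. Stack: [1]
LOAD_FAST a → push 9. Stack: [1, 9]
BINARY_OP + → 1 + 9 = 10. Stack: [10]
STORE_FAST u → u=10. Stack: []
LOAD_FAST_LOAD_FAST u,a → push 10,9. Stack: [10, 9]
COMPARE_OP bool(!=) → 10 vs 9 = True. Stack: [True]
POP_JUMP_IF_FALSE → pop True; no jump. Stack: []
LOAD_FAST_LOAD_FAST a,u → push 9,10. Stack: [9, 10]
BINARY_OP - → 9 - 10 = -1. Stack: [-1]
LOAD_CONST → push 12. Stack: [-1, 12]
BINARY_OP - → -1 - 12 = -13. Stack: [-13]
STORE_FAST x → x=-13. Stack: []
LOAD_FAST_LOAD_FAST a,x → push 9,-13. Stack: [9, -13]
BINARY_OP - → 9 - -13 = 22. Stack: [22]
LOAD_FAST_LOAD_FAST a,x → push 9,-13. Stack: [22, 9, -13]
BINARY_OP & → 9 & -13 = 1. Stack: [22, 1]
BINARY_OP - → 22 - 1 = 21. Stack: [21]
STORE_FAST k → k=21. Stack: []
LOAD_FAST_LOAD_FAST k,u → push 21,10. Stack: [21, 10]
BINARY_OP - → 21 - 10 = 11. Stack: [11]
LOAD_CONST → push 11. Stack: [11, 11]
BINARY_OP + → 11 + 11 = 22. Stack: [22]
STORE_FAST p → p=22. Stack: []
LOAD_FAST k → push 21. Stack: [21]
RETURN_VALUE → return 21.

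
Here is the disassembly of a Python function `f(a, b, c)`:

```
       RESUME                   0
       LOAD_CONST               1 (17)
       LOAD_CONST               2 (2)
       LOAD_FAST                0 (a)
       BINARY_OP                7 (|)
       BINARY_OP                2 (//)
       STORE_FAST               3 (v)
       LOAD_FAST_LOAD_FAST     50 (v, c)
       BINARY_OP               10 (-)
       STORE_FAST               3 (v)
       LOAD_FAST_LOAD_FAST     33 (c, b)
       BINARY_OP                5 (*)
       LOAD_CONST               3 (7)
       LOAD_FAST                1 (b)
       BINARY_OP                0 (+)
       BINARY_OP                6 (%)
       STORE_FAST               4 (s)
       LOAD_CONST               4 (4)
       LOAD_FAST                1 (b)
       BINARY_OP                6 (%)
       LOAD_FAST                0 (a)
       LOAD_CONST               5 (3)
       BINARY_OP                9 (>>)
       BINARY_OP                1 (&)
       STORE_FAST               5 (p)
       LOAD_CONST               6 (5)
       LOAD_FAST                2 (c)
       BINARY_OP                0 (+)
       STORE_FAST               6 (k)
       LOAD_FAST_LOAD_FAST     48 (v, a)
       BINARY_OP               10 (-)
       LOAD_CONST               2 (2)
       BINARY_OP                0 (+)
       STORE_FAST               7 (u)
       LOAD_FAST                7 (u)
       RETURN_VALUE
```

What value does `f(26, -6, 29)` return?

-53

LOAD_CONST → push 17. Stack: [17]
LOAD_CONST → push 2. Stack: [17, 2]
LOAD_FAST a → push 26. Stack: [17, 2, 26]
BINARY_OP | → 2 | 26 = 26. Stack: [17, 26]
BINARY_OP // → 17 // 26 = 0. Stack: [0]
STORE_FAST v → v=0. Stack: []
LOAD_FAST_LOAD_FAST v,c → push 0,29. Stack: [0, 29]
BINARY_OP - → 0 - 29 = -29. Stack: [-29]
STORE_FAST v → v=-29. Stack: []
LOAD_FAST_LOAD_FAST c,b → push 29,-6. Stack: [29, -6]
BINARY_OP * → 29 * -6 = -174. Stack: [-174]
LOAD_CONST → push 7. Stack: [-174, 7]
LOAD_FAST b → push -6. Stack: [-174, 7, -6]
BINARY_OP + → 7 + -6 = 1. Stack: [-174, 1]
BINARY_OP % → -174 % 1 = 0. Stack: [0]
STORE_FAST s → s=0. Stack: []
LOAD_CONST → push 4. Stack: [4]
LOAD_FAST b → push -6. Stack: [4, -6]
BINARY_OP % → 4 % -6 = -2. Stack: [-2]
LOAD_FAST a → push 26. Stack: [-2, 26]
LOAD_CONST → push 3. Stack: [-2, 26, 3]
BINARY_OP >> → 26 >> 3 = 3. Stack: [-2, 3]
BINARY_OP & → -2 & 3 = 2. Stack: [2]
STORE_FAST p → p=2. Stack: []
LOAD_CONST → push 5. Stack: [5]
LOAD_FAST c → push 29. Stack: [5, 29]
BINARY_OP + → 5 + 29 = 34. Stack: [34]
STORE_FAST k → k=34. Stack: []
LOAD_FAST_LOAD_FAST v,a → push -29,26. Stack: [-29, 26]
BINARY_OP - → -29 - 26 = -55. Stack: [-55]
LOAD_CONST → push 2. Stack: [-55, 2]
BINARY_OP + → -55 + 2 = -53. Stack: [-53]
STORE_FAST u → u=-53. Stack: []
LOAD_FAST u → push -53. Stack: [-53]
RETURN_VALUE → return -53.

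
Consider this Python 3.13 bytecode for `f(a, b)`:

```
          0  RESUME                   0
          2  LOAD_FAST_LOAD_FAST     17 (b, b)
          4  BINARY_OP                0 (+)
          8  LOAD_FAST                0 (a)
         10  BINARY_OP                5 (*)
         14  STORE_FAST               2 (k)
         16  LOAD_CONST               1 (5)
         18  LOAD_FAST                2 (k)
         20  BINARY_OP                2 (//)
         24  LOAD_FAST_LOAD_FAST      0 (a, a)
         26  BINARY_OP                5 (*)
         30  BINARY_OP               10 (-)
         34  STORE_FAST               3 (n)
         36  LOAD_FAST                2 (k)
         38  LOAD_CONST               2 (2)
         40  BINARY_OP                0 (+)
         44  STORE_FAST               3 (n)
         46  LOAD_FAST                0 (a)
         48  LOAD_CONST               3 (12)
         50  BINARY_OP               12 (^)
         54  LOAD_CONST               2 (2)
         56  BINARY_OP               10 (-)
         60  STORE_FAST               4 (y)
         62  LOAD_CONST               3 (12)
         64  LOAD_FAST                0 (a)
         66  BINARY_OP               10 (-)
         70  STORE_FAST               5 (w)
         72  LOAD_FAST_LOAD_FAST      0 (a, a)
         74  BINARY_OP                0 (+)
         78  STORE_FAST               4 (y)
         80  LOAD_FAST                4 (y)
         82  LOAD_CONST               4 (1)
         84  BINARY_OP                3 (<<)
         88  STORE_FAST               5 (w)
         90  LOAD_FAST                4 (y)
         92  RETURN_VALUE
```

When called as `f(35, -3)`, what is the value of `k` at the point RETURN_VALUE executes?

-210

LOAD_FAST_LOAD_FAST b,b → push -3,-3. Stack: [-3, -3]
BINARY_OP + → -3 + -3 = -6. Stack: [-6]
LOAD_FAST a → push 35. Stack: [-6, 35]
BINARY_OP * → -6 * 35 = -210. Stack: [-210]
STORE_FAST k → k=-210. Stack: []
LOAD_CONST → push 5. Stack: [5]
LOAD_FAST k → push -210. Stack: [5, -210]
BINARY_OP // → 5 // -210 = -1. Stack: [-1]
LOAD_FAST_LOAD_FAST a,a → push 35,35. Stack: [-1, 35, 35]
BINARY_OP * → 35 * 35 = 1225. Stack: [-1, 1225]
BINARY_OP - → -1 - 1225 = -1226. Stack: [-1226]
STORE_FAST n → n=-1226. Stack: []
LOAD_FAST k → push -210. Stack: [-210]
LOAD_CONST → push 2. Stack: [-210, 2]
BINARY_OP + → -210 + 2 = -208. Stack: [-208]
STORE_FAST n → n=-208. Stack: []
LOAD_FAST a → push 35. Stack: [35]
LOAD_CONST → push 12. Stack: [35, 12]
BINARY_OP ^ → 35 ^ 12 = 47. Stack: [47]
LOAD_CONST → push 2. Stack: [47, 2]
BINARY_OP - → 47 - 2 = 45. Stack: [45]
STORE_FAST y → y=45. Stack: []
LOAD_CONST → push 12. Stack: [12]
LOAD_FAST a → push 35. Stack: [12, 35]
BINARY_OP - → 12 - 35 = -23. Stack: [-23]
STORE_FAST w → w=-23. Stack: []
LOAD_FAST_LOAD_FAST a,a → push 35,35. Stack: [35, 35]
BINARY_OP + → 35 + 35 = 70. Stack: [70]
STORE_FAST y → y=70. Stack: []
LOAD_FAST y → push 70. Stack: [70]
LOAD_CONST → push 1. Stack: [70, 1]
BINARY_OP << → 70 << 1 = 140. Stack: [140]
STORE_FAST w → w=140. Stack: []
LOAD_FAST y → push 70. Stack: [70]
RETURN_VALUE → return 70.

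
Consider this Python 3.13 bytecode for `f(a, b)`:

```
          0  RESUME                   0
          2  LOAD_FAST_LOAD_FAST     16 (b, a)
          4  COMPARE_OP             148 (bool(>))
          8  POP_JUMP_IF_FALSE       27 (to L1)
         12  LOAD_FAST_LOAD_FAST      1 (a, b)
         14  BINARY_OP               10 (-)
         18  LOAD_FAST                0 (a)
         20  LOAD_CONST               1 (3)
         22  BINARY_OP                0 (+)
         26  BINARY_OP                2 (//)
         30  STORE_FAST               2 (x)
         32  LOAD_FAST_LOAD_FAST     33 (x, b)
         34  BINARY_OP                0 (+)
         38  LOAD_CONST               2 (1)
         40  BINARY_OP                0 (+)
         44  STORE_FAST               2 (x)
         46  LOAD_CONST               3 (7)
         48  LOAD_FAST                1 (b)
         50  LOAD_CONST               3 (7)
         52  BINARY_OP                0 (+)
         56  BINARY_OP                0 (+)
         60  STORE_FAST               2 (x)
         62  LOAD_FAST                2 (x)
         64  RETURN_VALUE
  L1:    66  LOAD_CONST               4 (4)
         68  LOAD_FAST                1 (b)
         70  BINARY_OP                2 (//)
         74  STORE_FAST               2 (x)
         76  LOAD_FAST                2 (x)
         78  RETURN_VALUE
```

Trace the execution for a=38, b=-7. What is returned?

-1

LOAD_FAST_LOAD_FAST b,a → push -7,38. Stack: [-7, 38]
COMPARE_OP bool(>) → -7 vs 38 = False. Stack: [False]
POP_JUMP_IF_FALSE → pop False; jump. Stack: []
LOAD_CONST → push 4. Stack: [4]
LOAD_FAST b → push -7. Stack: [4, -7]
BINARY_OP // → 4 // -7 = -1. Stack: [-1]
STORE_FAST x → x=-1. Stack: []
LOAD_FAST x → push -1. Stack: [-1]
RETURN_VALUE → return -1.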